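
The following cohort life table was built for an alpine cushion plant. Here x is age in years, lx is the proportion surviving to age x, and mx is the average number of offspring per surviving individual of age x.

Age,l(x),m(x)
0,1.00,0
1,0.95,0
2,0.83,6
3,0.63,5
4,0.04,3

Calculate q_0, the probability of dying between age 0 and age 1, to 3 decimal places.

q_0 = (l_0 − l_1) / l_0 = (1 − 0.95) / 1
     = 0.05 / 1 = 0.05 → 0.050

0.050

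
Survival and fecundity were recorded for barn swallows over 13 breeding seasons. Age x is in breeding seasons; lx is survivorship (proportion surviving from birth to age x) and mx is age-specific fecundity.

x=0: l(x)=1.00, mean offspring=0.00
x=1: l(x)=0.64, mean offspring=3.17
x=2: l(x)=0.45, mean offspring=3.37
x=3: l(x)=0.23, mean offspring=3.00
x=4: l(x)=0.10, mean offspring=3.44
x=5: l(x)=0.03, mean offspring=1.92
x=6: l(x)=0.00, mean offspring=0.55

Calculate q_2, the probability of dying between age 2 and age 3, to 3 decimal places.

0.489

q_2 = (l_2 − l_3) / l_2 = (0.45 − 0.23) / 0.45
     = 0.22 / 0.45 = 0.488889… → 0.489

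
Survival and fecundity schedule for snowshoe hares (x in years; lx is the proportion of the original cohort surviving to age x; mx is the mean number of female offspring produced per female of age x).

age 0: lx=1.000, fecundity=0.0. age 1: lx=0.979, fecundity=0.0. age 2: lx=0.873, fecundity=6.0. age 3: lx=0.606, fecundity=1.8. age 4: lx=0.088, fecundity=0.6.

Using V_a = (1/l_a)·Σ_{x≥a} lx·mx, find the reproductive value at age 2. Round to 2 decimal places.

lx·mx for x ≥ 2: 5.238, 1.0908, 0.0528 → sum = 6.3816
V_2 = 6.3816 / l_2 = 6.3816 / 0.873 = 7.309966… → 7.31

7.31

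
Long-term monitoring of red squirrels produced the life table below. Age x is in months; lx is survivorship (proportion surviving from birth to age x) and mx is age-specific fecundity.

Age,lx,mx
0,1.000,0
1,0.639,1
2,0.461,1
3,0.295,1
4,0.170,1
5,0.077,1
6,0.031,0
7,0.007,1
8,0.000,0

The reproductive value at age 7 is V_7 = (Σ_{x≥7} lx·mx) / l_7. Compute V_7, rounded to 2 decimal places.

1.00

lx·mx for x ≥ 7: 0.007, 0 → sum = 0.007
V_7 = 0.007 / l_7 = 0.007 / 0.007 = 1 → 1.00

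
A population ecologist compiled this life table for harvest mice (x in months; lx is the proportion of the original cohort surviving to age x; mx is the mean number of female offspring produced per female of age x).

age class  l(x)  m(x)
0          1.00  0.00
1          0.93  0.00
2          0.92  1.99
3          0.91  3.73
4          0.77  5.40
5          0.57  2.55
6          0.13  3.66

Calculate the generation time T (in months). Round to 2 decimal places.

lx·mx: 0, 0, 1.8308, 3.3943, 4.158, 1.4535, 0.4758 → R0 = 11.3124
x·lx·mx: 0, 0, 3.6616, 10.1829, 16.632, 7.2675, 2.8548 → Σ = 40.5988
T = 40.5988 / 11.3124 = 3.588876… → 3.59

3.59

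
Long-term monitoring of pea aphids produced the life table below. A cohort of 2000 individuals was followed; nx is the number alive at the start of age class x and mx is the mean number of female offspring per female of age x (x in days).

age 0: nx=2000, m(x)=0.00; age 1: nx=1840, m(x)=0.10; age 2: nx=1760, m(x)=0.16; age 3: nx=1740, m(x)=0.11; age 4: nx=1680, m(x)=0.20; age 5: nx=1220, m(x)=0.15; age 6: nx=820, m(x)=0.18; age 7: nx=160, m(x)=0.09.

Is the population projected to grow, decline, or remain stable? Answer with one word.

declining

lx = nx/n0 = nx/2000: 1, 0.92, 0.88, 0.87, 0.84, 0.61, 0.41, 0.08
R0 = Σ lx·mx = 0 + 0.092 + 0.1408 + 0.0957 + 0.168 + 0.0915 + 0.0738 + 0.0072 = 0.669
R0 < 1, so the population is declining.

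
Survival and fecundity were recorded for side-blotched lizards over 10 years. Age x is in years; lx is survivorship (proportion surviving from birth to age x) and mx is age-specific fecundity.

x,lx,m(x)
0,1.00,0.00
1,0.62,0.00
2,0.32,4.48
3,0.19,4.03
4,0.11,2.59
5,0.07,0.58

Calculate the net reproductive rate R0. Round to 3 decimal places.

2.525

lx·mx by age: 0, 0, 1.4336, 0.7657, 0.2849, 0.0406
R0 = Σ lx·mx = 2.5248 → 2.525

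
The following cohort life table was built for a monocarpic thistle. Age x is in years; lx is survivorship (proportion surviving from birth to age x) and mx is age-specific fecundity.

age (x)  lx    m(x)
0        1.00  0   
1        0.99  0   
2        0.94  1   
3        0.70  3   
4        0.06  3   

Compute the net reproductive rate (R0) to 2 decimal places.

lx·mx by age: 0, 0, 0.94, 2.1, 0.18
R0 = Σ lx·mx = 3.22 → 3.22

3.22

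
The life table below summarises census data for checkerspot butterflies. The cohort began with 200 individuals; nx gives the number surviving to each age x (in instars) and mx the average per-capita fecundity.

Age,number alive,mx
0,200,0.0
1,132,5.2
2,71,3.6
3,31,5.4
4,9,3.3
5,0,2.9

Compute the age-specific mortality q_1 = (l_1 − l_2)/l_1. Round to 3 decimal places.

lx = nx/n0 = nx/200: 1, 0.66, 0.355, 0.155, 0.045, 0
q_1 = (l_1 − l_2) / l_1 = (0.66 − 0.355) / 0.66
     = 0.305 / 0.66 = 0.462121… → 0.462

0.462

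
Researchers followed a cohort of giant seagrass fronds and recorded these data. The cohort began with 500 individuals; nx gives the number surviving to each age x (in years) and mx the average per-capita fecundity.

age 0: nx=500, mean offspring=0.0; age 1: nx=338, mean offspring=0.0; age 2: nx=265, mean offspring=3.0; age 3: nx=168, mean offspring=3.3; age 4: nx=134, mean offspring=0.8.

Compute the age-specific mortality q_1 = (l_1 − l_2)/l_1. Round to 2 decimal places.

lx = nx/n0 = nx/500: 1, 0.676, 0.53, 0.336, 0.268
q_1 = (l_1 − l_2) / l_1 = (0.676 − 0.53) / 0.676
     = 0.146 / 0.676 = 0.215976… → 0.22

0.22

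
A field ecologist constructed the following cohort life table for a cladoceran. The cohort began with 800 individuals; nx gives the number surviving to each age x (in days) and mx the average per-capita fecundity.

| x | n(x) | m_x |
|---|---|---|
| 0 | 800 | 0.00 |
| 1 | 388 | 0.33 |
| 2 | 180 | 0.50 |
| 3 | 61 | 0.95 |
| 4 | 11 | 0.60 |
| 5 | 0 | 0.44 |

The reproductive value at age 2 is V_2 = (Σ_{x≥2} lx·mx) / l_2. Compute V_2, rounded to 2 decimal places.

0.86

lx = nx/n0 = nx/800: 1, 0.485, 0.225, 0.07625, 0.01375, 0
lx·mx for x ≥ 2: 0.1125, 0.072438…, 0.00825…, 0 → sum = 0.193188…
V_2 = 0.193188… / l_2 = 0.193188… / 0.225 = 0.858611… → 0.86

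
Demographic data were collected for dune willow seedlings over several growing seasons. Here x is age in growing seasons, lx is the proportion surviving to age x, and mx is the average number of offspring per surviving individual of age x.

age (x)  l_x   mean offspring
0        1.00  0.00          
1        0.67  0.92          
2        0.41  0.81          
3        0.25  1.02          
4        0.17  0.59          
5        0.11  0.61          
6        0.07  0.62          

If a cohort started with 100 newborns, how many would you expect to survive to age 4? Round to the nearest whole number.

17

Expected survivors = N0 · l_4 = 100 × 0.17 = 17 → 17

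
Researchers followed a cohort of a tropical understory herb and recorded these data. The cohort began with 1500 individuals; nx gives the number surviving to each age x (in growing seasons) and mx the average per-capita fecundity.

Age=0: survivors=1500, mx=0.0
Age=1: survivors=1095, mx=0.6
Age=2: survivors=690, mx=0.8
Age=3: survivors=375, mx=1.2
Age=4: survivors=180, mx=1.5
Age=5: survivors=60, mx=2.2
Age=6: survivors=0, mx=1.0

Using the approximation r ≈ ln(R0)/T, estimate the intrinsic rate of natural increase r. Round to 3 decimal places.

0.135

lx = nx/n0 = nx/1500: 1, 0.73, 0.46, 0.25, 0.12, 0.04, 0
R0 = Σ lx·mx = 0 + 0.438 + 0.368 + 0.3 + 0.18 + 0.088 + 0 = 1.374
Σ x·lx·mx = 3.234; T = 3.234/1.374 = 2.35371…
r ≈ ln(R0)/T = ln(1.374)/2.35371… = 0.13499… → 0.135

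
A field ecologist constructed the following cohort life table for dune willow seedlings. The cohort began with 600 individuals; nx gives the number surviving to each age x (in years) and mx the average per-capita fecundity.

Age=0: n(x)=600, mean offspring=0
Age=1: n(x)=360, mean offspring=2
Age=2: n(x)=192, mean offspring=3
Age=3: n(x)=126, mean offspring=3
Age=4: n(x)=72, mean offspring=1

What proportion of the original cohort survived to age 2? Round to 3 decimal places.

0.320

l_2 = n_2/n_0 = 192/600 = 0.32 → 0.320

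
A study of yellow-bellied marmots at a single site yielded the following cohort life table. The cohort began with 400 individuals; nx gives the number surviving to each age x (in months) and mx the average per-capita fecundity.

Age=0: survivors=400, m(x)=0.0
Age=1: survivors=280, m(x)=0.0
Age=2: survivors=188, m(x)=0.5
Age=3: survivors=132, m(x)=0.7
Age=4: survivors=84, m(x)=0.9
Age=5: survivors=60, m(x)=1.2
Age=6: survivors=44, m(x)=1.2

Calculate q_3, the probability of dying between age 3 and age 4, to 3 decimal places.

lx = nx/n0 = nx/400: 1, 0.7, 0.47, 0.33, 0.21, 0.15, 0.11
q_3 = (l_3 − l_4) / l_3 = (0.33 − 0.21) / 0.33
     = 0.12 / 0.33 = 0.363636… → 0.364

0.364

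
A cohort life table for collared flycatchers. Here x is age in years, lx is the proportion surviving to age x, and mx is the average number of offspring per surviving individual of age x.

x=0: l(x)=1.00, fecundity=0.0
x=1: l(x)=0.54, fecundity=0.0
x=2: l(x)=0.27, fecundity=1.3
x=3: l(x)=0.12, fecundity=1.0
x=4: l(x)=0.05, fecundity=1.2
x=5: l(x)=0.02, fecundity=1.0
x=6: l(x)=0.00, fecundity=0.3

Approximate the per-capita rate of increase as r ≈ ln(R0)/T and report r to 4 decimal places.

R0 = Σ lx·mx = 0 + 0 + 0.351 + 0.12 + 0.06 + 0.02 + 0 = 0.551
Σ x·lx·mx = 1.402; T = 1.402/0.551 = 2.54446…
r ≈ ln(R0)/T = ln(0.551)/2.54446… = -0.234242… → -0.2342

-0.2342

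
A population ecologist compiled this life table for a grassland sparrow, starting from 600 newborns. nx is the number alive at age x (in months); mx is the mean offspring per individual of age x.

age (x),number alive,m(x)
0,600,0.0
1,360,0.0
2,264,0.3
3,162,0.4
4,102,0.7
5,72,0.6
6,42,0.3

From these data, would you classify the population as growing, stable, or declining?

lx = nx/n0 = nx/600: 1, 0.6, 0.44, 0.27, 0.17, 0.12, 0.07
R0 = Σ lx·mx = 0 + 0 + 0.132 + 0.108 + 0.119 + 0.072 + 0.021 = 0.452
R0 < 1, so the population is declining.

declining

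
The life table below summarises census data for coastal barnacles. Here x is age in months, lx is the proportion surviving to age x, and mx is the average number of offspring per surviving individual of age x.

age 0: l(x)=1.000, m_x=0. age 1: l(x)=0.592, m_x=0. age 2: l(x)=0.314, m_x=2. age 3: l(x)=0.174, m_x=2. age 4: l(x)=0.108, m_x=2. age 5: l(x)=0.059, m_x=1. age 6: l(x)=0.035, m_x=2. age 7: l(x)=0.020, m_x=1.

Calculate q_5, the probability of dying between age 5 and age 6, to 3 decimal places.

0.407

q_5 = (l_5 − l_6) / l_5 = (0.059 − 0.035) / 0.059
     = 0.024 / 0.059 = 0.40678… → 0.407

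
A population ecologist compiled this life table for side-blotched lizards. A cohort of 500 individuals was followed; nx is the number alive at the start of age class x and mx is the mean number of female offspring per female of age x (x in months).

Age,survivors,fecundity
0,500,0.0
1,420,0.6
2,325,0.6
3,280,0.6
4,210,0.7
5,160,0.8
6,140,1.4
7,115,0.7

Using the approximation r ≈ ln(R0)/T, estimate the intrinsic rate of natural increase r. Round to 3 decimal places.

0.240

lx = nx/n0 = nx/500: 1, 0.84, 0.65, 0.56, 0.42, 0.32, 0.28, 0.23
R0 = Σ lx·mx = 0 + 0.504 + 0.39 + 0.336 + 0.294 + 0.256 + 0.392 + 0.161 = 2.333
Σ x·lx·mx = 8.227; T = 8.227/2.333 = 3.52636…
r ≈ ln(R0)/T = ln(2.333)/3.52636… = 0.24023… → 0.240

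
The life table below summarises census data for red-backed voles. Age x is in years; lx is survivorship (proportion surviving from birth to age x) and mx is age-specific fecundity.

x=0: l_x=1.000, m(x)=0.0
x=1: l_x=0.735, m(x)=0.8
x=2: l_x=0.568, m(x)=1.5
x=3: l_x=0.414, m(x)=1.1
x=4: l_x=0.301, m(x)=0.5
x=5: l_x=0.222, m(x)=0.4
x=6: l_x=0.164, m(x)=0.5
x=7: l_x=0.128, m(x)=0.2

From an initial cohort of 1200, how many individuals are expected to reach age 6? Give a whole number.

Expected survivors = N0 · l_6 = 1200 × 0.164 = 196.8 → 197

197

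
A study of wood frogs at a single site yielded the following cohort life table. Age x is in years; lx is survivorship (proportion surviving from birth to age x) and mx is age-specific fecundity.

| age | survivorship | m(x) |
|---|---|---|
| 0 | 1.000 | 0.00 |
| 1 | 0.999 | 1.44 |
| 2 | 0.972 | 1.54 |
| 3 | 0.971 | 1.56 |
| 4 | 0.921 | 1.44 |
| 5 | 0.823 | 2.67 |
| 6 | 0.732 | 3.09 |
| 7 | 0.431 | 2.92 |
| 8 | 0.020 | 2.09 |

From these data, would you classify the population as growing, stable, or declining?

growing

R0 = Σ lx·mx = 0 + 1.43856 + 1.49688 + 1.51476 + 1.32624 + 2.19741 + 2.26188 + 1.25852 + 0.0418 = 11.53605
R0 > 1, so the population is growing.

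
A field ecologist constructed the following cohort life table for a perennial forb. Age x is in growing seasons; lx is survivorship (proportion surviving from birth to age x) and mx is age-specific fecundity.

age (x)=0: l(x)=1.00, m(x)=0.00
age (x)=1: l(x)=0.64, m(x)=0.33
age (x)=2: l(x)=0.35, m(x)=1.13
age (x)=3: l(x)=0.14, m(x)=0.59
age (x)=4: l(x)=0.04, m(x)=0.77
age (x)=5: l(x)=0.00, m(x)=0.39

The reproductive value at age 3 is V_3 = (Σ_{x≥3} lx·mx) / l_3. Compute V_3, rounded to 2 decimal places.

0.81

lx·mx for x ≥ 3: 0.0826, 0.0308, 0 → sum = 0.1134
V_3 = 0.1134 / l_3 = 0.1134 / 0.14 = 0.81 → 0.81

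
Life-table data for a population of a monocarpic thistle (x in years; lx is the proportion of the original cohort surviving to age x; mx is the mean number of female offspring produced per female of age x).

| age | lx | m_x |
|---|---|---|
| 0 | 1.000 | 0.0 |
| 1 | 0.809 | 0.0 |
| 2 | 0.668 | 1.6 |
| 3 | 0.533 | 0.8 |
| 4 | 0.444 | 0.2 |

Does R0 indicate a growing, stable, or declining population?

growing

R0 = Σ lx·mx = 0 + 0 + 1.0688 + 0.4264 + 0.0888 = 1.584
R0 > 1, so the population is growing.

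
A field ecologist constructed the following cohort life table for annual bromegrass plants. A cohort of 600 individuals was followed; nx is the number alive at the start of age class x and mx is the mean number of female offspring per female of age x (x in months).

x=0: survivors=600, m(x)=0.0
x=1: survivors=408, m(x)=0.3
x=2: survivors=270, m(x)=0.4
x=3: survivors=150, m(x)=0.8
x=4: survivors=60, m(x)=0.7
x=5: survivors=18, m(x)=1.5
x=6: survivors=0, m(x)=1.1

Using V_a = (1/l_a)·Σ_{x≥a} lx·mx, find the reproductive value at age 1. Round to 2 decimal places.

1.03

lx = nx/n0 = nx/600: 1, 0.68, 0.45, 0.25, 0.1, 0.03, 0
lx·mx for x ≥ 1: 0.204, 0.18, 0.2, 0.07, 0.045, 0 → sum = 0.699
V_1 = 0.699 / l_1 = 0.699 / 0.68 = 1.027941… → 1.03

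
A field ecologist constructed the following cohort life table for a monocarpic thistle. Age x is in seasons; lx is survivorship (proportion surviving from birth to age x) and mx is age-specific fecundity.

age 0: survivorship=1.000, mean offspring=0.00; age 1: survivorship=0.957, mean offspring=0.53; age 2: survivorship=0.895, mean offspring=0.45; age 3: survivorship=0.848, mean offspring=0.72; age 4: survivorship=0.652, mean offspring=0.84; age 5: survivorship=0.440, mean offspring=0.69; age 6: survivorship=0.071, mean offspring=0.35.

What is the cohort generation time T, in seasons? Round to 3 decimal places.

2.922

lx·mx: 0, 0.50721, 0.40275, 0.61056, 0.54768, 0.3036, 0.02485 → R0 = 2.39665
x·lx·mx: 0, 0.50721, 0.8055, 1.83168, 2.19072, 1.518, 0.1491 → Σ = 7.00221
T = 7.00221 / 2.39665 = 2.921666… → 2.922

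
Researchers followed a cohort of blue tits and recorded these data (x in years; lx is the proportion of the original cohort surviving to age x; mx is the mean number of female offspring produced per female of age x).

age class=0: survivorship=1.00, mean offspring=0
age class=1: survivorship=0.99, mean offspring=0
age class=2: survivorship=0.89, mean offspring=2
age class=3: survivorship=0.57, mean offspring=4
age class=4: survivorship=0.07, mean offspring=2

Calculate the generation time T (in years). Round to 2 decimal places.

lx·mx: 0, 0, 1.78, 2.28, 0.14 → R0 = 4.2
x·lx·mx: 0, 0, 3.56, 6.84, 0.56 → Σ = 10.96
T = 10.96 / 4.2 = 2.609524… → 2.61

2.61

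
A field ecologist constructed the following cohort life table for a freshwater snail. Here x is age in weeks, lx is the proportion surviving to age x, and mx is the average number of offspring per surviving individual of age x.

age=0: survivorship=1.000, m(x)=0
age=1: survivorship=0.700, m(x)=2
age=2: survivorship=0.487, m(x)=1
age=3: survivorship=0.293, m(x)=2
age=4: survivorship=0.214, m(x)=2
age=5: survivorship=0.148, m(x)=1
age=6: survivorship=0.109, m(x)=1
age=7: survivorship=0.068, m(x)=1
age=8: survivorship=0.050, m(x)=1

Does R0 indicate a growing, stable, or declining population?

growing

R0 = Σ lx·mx = 0 + 1.4 + 0.487 + 0.586 + 0.428 + 0.148 + 0.109 + 0.068 + 0.05 = 3.276
R0 > 1, so the population is growing.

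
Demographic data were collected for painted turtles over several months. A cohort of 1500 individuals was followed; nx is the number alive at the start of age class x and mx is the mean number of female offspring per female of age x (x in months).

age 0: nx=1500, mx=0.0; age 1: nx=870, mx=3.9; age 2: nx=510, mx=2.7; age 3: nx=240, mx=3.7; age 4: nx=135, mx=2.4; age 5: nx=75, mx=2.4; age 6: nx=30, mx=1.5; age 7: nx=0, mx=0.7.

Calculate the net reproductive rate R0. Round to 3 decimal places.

lx = nx/n0 = nx/1500: 1, 0.58, 0.34, 0.16, 0.09, 0.05, 0.02, 0
lx·mx by age: 0, 2.262, 0.918, 0.592, 0.216, 0.12, 0.03, 0
R0 = Σ lx·mx = 4.138 → 4.138

4.138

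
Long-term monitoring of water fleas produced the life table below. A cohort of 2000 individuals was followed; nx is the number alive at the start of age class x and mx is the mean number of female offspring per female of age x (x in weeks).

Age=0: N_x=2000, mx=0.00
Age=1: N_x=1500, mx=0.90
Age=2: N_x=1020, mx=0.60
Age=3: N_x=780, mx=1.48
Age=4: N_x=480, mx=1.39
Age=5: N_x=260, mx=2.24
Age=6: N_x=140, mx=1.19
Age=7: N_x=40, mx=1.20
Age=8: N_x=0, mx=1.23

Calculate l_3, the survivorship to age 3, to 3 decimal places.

0.390

l_3 = n_3/n_0 = 780/2000 = 0.39 → 0.390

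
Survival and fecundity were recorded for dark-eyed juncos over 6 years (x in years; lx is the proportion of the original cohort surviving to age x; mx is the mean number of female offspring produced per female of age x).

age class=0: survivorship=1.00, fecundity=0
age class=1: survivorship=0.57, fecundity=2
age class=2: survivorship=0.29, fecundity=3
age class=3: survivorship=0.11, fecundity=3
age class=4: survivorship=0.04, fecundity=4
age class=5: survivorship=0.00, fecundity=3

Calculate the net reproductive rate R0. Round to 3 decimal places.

lx·mx by age: 0, 1.14, 0.87, 0.33, 0.16, 0
R0 = Σ lx·mx = 2.5 → 2.500

2.500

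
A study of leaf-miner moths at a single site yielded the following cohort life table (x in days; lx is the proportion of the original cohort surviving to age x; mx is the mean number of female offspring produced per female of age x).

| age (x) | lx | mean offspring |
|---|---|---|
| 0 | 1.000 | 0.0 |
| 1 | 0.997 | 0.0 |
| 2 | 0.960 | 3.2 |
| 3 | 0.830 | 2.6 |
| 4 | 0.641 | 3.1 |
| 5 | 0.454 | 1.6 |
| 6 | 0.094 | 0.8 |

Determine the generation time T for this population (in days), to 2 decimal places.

lx·mx: 0, 0, 3.072, 2.158, 1.9871, 0.7264, 0.0752 → R0 = 8.0187
x·lx·mx: 0, 0, 6.144, 6.474, 7.9484, 3.632, 0.4512 → Σ = 24.6496
T = 24.6496 / 8.0187 = 3.074014… → 3.07

3.07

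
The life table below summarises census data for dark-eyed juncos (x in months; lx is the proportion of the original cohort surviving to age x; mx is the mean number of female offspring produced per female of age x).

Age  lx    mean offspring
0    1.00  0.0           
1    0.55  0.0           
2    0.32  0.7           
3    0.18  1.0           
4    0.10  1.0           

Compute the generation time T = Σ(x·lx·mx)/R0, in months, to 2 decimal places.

2.75

lx·mx: 0, 0, 0.224, 0.18, 0.1 → R0 = 0.504
x·lx·mx: 0, 0, 0.448, 0.54, 0.4 → Σ = 1.388
T = 1.388 / 0.504 = 2.753968… → 2.75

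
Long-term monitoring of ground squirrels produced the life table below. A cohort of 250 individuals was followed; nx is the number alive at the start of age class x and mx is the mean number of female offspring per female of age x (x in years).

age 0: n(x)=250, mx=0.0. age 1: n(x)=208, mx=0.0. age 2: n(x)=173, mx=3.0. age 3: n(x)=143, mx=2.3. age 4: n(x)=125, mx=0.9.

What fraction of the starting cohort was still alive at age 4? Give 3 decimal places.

l_4 = n_4/n_0 = 125/250 = 0.5 → 0.500

0.500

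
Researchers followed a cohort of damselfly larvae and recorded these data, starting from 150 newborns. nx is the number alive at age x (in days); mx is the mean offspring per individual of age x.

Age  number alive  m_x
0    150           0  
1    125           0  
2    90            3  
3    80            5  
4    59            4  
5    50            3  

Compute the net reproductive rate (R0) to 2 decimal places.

7.04

lx = nx/n0 = nx/150: 1, 0.83333…, 0.6, 0.53333…, 0.39333…, 0.33333…
lx·mx by age: 0, 0, 1.8, 2.666667…, 1.573333…, 1…
R0 = Σ lx·mx = 7.04… → 7.04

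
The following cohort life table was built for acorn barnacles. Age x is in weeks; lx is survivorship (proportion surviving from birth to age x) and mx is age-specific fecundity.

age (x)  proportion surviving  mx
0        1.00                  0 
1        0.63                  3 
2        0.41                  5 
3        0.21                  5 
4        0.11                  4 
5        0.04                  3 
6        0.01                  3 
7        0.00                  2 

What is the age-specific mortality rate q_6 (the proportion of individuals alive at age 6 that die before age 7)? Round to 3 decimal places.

q_6 = (l_6 − l_7) / l_6 = (0.01 − 0) / 0.01
     = 0.01 / 0.01 = 1 → 1.000

1.000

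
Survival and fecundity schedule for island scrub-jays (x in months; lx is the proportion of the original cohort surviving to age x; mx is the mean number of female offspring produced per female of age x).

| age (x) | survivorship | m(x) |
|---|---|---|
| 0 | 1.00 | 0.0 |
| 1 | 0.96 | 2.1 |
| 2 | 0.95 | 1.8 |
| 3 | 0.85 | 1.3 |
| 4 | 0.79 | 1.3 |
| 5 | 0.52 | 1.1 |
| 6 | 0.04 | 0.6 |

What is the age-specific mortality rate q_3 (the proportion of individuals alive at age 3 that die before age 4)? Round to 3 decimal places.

0.071

q_3 = (l_3 − l_4) / l_3 = (0.85 − 0.79) / 0.85
     = 0.06 / 0.85 = 0.070588… → 0.071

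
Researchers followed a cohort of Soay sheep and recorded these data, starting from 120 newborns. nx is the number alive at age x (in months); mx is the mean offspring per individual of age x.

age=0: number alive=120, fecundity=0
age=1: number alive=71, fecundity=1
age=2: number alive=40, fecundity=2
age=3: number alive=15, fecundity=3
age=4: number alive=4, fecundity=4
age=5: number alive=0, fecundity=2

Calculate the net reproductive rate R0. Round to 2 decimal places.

1.77

lx = nx/n0 = nx/120: 1, 0.59167…, 0.33333…, 0.125, 0.03333…, 0
lx·mx by age: 0, 0.591667…, 0.666667…, 0.375, 0.133333…, 0
R0 = Σ lx·mx = 1.766667… → 1.77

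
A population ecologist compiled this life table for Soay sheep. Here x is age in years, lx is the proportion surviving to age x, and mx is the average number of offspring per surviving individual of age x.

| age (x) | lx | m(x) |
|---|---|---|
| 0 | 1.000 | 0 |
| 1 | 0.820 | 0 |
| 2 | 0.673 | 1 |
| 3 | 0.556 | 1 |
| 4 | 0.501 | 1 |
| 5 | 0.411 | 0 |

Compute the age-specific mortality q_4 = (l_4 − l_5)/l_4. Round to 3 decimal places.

0.180

q_4 = (l_4 − l_5) / l_4 = (0.501 − 0.411) / 0.501
     = 0.09 / 0.501 = 0.179641… → 0.180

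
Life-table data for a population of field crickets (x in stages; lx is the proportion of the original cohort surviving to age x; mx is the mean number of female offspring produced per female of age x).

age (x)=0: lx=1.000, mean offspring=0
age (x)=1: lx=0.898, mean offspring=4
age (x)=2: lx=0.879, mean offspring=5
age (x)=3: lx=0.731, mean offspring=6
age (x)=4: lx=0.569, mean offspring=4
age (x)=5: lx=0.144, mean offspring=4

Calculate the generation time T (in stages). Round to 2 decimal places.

2.46

lx·mx: 0, 3.592, 4.395, 4.386, 2.276, 0.576 → R0 = 15.225
x·lx·mx: 0, 3.592, 8.79, 13.158, 9.104, 2.88 → Σ = 37.524
T = 37.524 / 15.225 = 2.464631… → 2.46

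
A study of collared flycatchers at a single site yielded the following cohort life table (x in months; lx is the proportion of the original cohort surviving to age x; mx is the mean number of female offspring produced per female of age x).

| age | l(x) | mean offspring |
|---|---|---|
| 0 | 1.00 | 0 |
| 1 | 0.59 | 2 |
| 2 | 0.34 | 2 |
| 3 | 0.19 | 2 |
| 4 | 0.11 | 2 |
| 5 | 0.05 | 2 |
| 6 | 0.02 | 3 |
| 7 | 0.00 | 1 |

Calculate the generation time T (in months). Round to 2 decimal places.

2.07

lx·mx: 0, 1.18, 0.68, 0.38, 0.22, 0.1, 0.06, 0 → R0 = 2.62
x·lx·mx: 0, 1.18, 1.36, 1.14, 0.88, 0.5, 0.36, 0 → Σ = 5.42
T = 5.42 / 2.62 = 2.068702… → 2.07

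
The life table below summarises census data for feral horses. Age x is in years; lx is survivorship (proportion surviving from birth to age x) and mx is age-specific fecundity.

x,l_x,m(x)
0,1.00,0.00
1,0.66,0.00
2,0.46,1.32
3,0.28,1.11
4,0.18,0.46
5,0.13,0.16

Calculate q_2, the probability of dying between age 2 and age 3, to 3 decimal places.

q_2 = (l_2 − l_3) / l_2 = (0.46 − 0.28) / 0.46
     = 0.18 / 0.46 = 0.391304… → 0.391

0.391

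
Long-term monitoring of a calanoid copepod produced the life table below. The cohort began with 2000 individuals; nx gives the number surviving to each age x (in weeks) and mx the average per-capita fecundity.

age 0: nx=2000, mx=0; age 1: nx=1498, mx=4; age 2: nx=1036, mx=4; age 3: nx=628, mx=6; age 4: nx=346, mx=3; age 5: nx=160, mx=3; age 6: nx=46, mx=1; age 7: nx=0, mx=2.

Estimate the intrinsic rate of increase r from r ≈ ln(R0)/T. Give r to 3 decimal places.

lx = nx/n0 = nx/2000: 1, 0.749, 0.518, 0.314, 0.173, 0.08, 0.023, 0
R0 = Σ lx·mx = 0 + 2.996 + 2.072 + 1.884 + 0.519 + 0.24 + 0.023 + 0 = 7.734
Σ x·lx·mx = 16.206; T = 16.206/7.734 = 2.09542…
r ≈ ln(R0)/T = ln(7.734)/2.09542… = 0.97624… → 0.976

0.976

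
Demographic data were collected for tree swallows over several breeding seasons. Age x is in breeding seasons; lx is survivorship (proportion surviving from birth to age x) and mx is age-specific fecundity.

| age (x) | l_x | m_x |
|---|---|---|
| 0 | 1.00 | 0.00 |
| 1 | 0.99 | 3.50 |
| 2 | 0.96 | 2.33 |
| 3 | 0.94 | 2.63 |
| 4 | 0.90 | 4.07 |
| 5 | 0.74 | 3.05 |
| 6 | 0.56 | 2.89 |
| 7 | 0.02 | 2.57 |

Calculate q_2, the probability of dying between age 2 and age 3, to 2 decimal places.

0.02

q_2 = (l_2 − l_3) / l_2 = (0.96 − 0.94) / 0.96
     = 0.02 / 0.96 = 0.020833… → 0.02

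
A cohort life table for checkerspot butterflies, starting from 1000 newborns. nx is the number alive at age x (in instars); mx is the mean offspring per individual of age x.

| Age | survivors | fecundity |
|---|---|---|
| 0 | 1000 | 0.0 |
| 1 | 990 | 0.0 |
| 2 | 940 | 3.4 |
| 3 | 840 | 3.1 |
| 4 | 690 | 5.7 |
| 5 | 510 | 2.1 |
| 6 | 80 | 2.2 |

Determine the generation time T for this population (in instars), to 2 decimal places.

3.31

lx = nx/n0 = nx/1000: 1, 0.99, 0.94, 0.84, 0.69, 0.51, 0.08
lx·mx: 0, 0, 3.196, 2.604, 3.933, 1.071, 0.176 → R0 = 10.98
x·lx·mx: 0, 0, 6.392, 7.812, 15.732, 5.355, 1.056 → Σ = 36.347
T = 36.347 / 10.98 = 3.310291… → 3.31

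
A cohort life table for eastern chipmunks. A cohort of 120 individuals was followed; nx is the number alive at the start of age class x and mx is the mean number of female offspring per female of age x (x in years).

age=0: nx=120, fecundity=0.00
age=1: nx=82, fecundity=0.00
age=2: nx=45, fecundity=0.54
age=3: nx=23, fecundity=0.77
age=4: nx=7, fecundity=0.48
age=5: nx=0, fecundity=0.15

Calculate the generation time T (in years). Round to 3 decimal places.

lx = nx/n0 = nx/120: 1, 0.68333…, 0.375, 0.19167…, 0.05833…, 0
lx·mx: 0, 0, 0.2025, 0.147583…, 0.028…, 0 → R0 = 0.378083…
x·lx·mx: 0, 0, 0.405, 0.44275…, 0.112…, 0 → Σ = 0.95975…
T = 0.95975… / 0.378083… = 2.538462… → 2.538

2.538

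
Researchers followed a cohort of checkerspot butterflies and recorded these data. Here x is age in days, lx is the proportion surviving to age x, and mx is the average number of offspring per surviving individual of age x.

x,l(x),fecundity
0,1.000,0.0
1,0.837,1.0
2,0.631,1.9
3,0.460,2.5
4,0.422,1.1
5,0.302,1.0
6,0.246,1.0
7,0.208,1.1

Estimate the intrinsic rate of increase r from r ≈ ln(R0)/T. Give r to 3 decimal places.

0.502

R0 = Σ lx·mx = 0 + 0.837 + 1.1989 + 1.15 + 0.4642 + 0.302 + 0.246 + 0.2288 = 4.4269
Σ x·lx·mx = 13.1292; T = 13.1292/4.4269 = 2.96578…
r ≈ ln(R0)/T = ln(4.4269)/2.96578… = 0.50162… → 0.502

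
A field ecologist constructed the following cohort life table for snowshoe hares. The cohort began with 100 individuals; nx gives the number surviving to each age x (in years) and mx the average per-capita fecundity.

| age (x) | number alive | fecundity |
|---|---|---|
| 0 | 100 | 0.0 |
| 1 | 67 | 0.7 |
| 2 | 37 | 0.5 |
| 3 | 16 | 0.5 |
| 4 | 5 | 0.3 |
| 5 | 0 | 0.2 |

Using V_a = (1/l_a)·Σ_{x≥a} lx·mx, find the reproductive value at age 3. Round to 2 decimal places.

0.59

lx = nx/n0 = nx/100: 1, 0.67, 0.37, 0.16, 0.05, 0
lx·mx for x ≥ 3: 0.08, 0.015, 0 → sum = 0.095
V_3 = 0.095 / l_3 = 0.095 / 0.16 = 0.59375 → 0.59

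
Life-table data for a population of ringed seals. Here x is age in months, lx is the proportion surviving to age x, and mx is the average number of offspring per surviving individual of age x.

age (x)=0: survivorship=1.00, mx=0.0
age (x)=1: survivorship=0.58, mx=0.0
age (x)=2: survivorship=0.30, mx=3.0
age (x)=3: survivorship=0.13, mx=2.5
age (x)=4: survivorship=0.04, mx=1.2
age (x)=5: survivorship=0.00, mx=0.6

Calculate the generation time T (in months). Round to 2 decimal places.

2.33

lx·mx: 0, 0, 0.9, 0.325, 0.048, 0 → R0 = 1.273
x·lx·mx: 0, 0, 1.8, 0.975, 0.192, 0 → Σ = 2.967
T = 2.967 / 1.273 = 2.330715… → 2.33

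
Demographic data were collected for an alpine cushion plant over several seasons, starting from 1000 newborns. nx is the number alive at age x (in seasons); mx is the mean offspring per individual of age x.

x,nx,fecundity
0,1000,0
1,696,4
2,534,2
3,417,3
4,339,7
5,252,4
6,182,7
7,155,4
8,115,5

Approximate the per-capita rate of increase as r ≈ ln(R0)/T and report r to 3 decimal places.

0.659

lx = nx/n0 = nx/1000: 1, 0.696, 0.534, 0.417, 0.339, 0.252, 0.182, 0.155, 0.115
R0 = Σ lx·mx = 0 + 2.784 + 1.068 + 1.251 + 2.373 + 1.008 + 1.274 + 0.62 + 0.575 = 10.953
Σ x·lx·mx = 39.789; T = 39.789/10.953 = 3.6327…
r ≈ ln(R0)/T = ln(10.953)/3.6327… = 0.65891… → 0.659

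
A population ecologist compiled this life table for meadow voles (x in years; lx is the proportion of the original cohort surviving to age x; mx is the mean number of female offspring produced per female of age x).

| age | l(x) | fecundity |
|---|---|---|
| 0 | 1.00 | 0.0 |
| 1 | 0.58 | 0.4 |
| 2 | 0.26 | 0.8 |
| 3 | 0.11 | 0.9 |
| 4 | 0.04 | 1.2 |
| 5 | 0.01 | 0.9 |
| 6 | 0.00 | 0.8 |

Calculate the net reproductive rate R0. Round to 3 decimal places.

lx·mx by age: 0, 0.232, 0.208, 0.099, 0.048, 0.009, 0
R0 = Σ lx·mx = 0.596 → 0.596

0.596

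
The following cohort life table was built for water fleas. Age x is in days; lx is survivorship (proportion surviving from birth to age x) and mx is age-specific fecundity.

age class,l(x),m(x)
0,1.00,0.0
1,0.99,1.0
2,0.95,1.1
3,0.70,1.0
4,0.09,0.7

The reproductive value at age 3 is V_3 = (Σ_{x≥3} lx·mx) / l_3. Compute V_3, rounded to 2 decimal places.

1.09

lx·mx for x ≥ 3: 0.7, 0.063 → sum = 0.763
V_3 = 0.763 / l_3 = 0.763 / 0.7 = 1.09 → 1.09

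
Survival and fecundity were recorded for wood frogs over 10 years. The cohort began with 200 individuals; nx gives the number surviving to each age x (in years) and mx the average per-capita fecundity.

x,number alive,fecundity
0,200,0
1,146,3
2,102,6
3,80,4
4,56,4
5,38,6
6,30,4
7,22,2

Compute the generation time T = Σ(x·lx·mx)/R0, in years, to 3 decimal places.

2.863

lx = nx/n0 = nx/200: 1, 0.73, 0.51, 0.4, 0.28, 0.19, 0.15, 0.11
lx·mx: 0, 2.19, 3.06, 1.6, 1.12, 1.14, 0.6, 0.22 → R0 = 9.93
x·lx·mx: 0, 2.19, 6.12, 4.8, 4.48, 5.7, 3.6, 1.54 → Σ = 28.43
T = 28.43 / 9.93 = 2.863041… → 2.863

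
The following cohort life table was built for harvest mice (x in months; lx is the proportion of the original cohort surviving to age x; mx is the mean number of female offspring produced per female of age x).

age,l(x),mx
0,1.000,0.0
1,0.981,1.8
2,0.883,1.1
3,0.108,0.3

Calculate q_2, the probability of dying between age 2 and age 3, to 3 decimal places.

q_2 = (l_2 − l_3) / l_2 = (0.883 − 0.108) / 0.883
     = 0.775 / 0.883 = 0.87769… → 0.878

0.878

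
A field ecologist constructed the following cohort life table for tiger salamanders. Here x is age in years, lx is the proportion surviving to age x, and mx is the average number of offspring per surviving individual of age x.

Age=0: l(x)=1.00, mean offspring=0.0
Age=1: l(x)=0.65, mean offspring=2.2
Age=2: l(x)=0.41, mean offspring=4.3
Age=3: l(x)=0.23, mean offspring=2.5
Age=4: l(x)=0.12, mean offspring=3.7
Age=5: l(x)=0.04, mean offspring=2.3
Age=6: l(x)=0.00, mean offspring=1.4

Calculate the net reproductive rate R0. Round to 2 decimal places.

lx·mx by age: 0, 1.43, 1.763, 0.575, 0.444, 0.092, 0
R0 = Σ lx·mx = 4.304 → 4.30

4.30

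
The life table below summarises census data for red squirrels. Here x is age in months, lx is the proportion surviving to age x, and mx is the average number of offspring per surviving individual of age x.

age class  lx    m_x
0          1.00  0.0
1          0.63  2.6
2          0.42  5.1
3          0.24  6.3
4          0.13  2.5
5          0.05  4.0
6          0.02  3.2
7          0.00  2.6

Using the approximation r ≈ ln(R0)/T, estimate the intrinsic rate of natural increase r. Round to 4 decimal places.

0.7928

R0 = Σ lx·mx = 0 + 1.638 + 2.142 + 1.512 + 0.325 + 0.2 + 0.064 + 0 = 5.881
Σ x·lx·mx = 13.142; T = 13.142/5.881 = 2.23465…
r ≈ ln(R0)/T = ln(5.881)/2.23465… = 0.792842… → 0.7928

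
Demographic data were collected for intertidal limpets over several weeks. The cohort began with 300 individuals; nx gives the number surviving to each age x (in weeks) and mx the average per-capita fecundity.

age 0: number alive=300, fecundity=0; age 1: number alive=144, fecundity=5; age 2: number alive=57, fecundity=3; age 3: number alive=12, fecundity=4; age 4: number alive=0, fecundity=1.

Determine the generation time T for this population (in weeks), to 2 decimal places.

lx = nx/n0 = nx/300: 1, 0.48, 0.19, 0.04, 0
lx·mx: 0, 2.4, 0.57, 0.16, 0 → R0 = 3.13
x·lx·mx: 0, 2.4, 1.14, 0.48, 0 → Σ = 4.02
T = 4.02 / 3.13 = 1.284345… → 1.28

1.28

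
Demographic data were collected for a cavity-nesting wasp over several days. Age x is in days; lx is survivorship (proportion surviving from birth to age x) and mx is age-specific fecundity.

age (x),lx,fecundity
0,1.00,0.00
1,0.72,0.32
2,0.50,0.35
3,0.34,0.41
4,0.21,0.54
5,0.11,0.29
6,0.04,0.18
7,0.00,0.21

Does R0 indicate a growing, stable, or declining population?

R0 = Σ lx·mx = 0 + 0.2304 + 0.175 + 0.1394 + 0.1134 + 0.0319 + 0.0072 + 0 = 0.6973
R0 < 1, so the population is declining.

declining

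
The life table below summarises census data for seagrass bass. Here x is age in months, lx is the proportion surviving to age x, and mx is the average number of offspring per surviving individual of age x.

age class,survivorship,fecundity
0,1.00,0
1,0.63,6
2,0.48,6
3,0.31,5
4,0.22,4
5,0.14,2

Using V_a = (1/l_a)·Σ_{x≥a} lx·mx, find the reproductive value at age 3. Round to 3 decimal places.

8.742

lx·mx for x ≥ 3: 1.55, 0.88, 0.28 → sum = 2.71
V_3 = 2.71 / l_3 = 2.71 / 0.31 = 8.741935… → 8.742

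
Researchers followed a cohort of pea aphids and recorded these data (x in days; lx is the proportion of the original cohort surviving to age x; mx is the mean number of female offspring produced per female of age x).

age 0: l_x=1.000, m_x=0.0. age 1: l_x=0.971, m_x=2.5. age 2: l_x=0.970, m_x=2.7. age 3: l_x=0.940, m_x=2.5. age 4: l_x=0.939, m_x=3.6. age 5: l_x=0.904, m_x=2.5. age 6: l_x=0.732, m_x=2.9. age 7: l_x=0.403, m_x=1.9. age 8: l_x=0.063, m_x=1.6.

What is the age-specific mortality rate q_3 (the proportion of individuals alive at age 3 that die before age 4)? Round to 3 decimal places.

q_3 = (l_3 − l_4) / l_3 = (0.94 − 0.939) / 0.94
     = 0.001 / 0.94 = 0.001064… → 0.001

0.001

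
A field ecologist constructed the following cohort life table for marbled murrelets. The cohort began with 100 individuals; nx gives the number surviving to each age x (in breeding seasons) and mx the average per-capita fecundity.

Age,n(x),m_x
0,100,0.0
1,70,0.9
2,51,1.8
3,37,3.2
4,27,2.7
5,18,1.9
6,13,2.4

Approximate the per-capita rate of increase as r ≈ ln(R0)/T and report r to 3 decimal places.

0.465

lx = nx/n0 = nx/100: 1, 0.7, 0.51, 0.37, 0.27, 0.18, 0.13
R0 = Σ lx·mx = 0 + 0.63 + 0.918 + 1.184 + 0.729 + 0.342 + 0.312 = 4.115
Σ x·lx·mx = 12.516; T = 12.516/4.115 = 3.04156…
r ≈ ln(R0)/T = ln(4.115)/3.04156… = 0.4651… → 0.465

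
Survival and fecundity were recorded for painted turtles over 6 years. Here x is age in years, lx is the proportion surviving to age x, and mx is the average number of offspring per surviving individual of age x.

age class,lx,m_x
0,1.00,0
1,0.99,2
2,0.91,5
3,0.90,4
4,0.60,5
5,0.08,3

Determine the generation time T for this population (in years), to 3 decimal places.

lx·mx: 0, 1.98, 4.55, 3.6, 3, 0.24 → R0 = 13.37
x·lx·mx: 0, 1.98, 9.1, 10.8, 12, 1.2 → Σ = 35.08
T = 35.08 / 13.37 = 2.623785… → 2.624

2.624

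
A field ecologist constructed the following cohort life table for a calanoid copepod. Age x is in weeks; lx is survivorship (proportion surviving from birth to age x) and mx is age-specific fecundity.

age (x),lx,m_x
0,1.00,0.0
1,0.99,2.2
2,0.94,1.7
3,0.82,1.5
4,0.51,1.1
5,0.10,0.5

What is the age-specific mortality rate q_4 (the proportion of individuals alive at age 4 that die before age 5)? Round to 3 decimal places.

0.804

q_4 = (l_4 − l_5) / l_4 = (0.51 − 0.1) / 0.51
     = 0.41 / 0.51 = 0.803922… → 0.804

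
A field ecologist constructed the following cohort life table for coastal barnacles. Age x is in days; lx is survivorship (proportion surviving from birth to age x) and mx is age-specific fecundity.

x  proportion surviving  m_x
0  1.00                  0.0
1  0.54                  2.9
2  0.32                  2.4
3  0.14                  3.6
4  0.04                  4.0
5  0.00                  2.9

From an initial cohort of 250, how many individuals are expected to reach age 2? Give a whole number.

80

Expected survivors = N0 · l_2 = 250 × 0.32 = 80 → 80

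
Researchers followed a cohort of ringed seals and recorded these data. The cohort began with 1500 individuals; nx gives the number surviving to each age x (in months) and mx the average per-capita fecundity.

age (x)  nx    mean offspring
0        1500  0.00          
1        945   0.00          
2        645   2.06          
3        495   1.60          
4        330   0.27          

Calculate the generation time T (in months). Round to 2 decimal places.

2.44

lx = nx/n0 = nx/1500: 1, 0.63, 0.43, 0.33, 0.22
lx·mx: 0, 0, 0.8858, 0.528, 0.0594 → R0 = 1.4732
x·lx·mx: 0, 0, 1.7716, 1.584, 0.2376 → Σ = 3.5932
T = 3.5932 / 1.4732 = 2.439044… → 2.44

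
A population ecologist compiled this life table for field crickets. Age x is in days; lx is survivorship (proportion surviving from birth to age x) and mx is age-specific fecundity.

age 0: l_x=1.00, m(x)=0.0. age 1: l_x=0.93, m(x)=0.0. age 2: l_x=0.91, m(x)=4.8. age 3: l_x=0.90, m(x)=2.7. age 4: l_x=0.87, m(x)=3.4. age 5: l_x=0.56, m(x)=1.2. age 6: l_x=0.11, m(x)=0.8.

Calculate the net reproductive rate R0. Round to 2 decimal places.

lx·mx by age: 0, 0, 4.368, 2.43, 2.958, 0.672, 0.088
R0 = Σ lx·mx = 10.516 → 10.52

10.52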